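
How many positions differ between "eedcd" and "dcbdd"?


Comparing "eedcd" and "dcbdd" position by position:
  Position 0: 'e' vs 'd' => DIFFER
  Position 1: 'e' vs 'c' => DIFFER
  Position 2: 'd' vs 'b' => DIFFER
  Position 3: 'c' vs 'd' => DIFFER
  Position 4: 'd' vs 'd' => same
Positions that differ: 4

4


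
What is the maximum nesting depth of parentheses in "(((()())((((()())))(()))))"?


Input: "(((()())((((()())))(()))))"
Tracking depth:
  Position 0 '(': depth becomes 1
  Position 1 '(': depth becomes 2
  Position 2 '(': depth becomes 3
  Position 3 '(': depth becomes 4
  Position 4 ')': depth becomes 3
  Position 5 '(': depth becomes 4
  Position 6 ')': depth becomes 3
  Position 7 ')': depth becomes 2
  Position 8 '(': depth becomes 3
  Position 9 '(': depth becomes 4
  Position 10 '(': depth becomes 5
  Position 11 '(': depth becomes 6
  Position 12 '(': depth becomes 7
  Position 13 ')': depth becomes 6
  Position 14 '(': depth becomes 7
  Position 15 ')': depth becomes 6
  Position 16 ')': depth becomes 5
  Position 17 ')': depth becomes 4
  Position 18 ')': depth becomes 3
  Position 19 '(': depth becomes 4
  Position 20 '(': depth becomes 5
  Position 21 ')': depth becomes 4
  Position 22 ')': depth becomes 3
  Position 23 ')': depth becomes 2
  Position 24 ')': depth becomes 1
  Position 25 ')': depth becomes 0
Maximum depth reached: 7

7


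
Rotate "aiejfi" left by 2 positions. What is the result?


Input: "aiejfi", rotate left by 2
First 2 characters: "ai"
Remaining characters: "ejfi"
Concatenate remaining + first: "ejfi" + "ai" = "ejfiai"

ejfiai


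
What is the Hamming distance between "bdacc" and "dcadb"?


Comparing "bdacc" and "dcadb" position by position:
  Position 0: 'b' vs 'd' => differ
  Position 1: 'd' vs 'c' => differ
  Position 2: 'a' vs 'a' => same
  Position 3: 'c' vs 'd' => differ
  Position 4: 'c' vs 'b' => differ
Total differences (Hamming distance): 4

4


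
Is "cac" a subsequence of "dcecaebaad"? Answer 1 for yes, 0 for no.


Check if "cac" is a subsequence of "dcecaebaad"
Greedy scan:
  Position 0 ('d'): no match needed
  Position 1 ('c'): matches sub[0] = 'c'
  Position 2 ('e'): no match needed
  Position 3 ('c'): no match needed
  Position 4 ('a'): matches sub[1] = 'a'
  Position 5 ('e'): no match needed
  Position 6 ('b'): no match needed
  Position 7 ('a'): no match needed
  Position 8 ('a'): no match needed
  Position 9 ('d'): no match needed
Only matched 2/3 characters => not a subsequence

0


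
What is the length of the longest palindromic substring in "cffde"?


Input: "cffde"
Checking substrings for palindromes:
  [1:3] "ff" (len 2) => palindrome
Longest palindromic substring: "ff" with length 2

2


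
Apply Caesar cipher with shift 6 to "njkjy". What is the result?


Caesar cipher: shift "njkjy" by 6
  'n' (pos 13) + 6 = pos 19 = 't'
  'j' (pos 9) + 6 = pos 15 = 'p'
  'k' (pos 10) + 6 = pos 16 = 'q'
  'j' (pos 9) + 6 = pos 15 = 'p'
  'y' (pos 24) + 6 = pos 4 = 'e'
Result: tpqpe

tpqpe


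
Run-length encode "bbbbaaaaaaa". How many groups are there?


Input: bbbbaaaaaaa
Scanning for consecutive runs:
  Group 1: 'b' x 4 (positions 0-3)
  Group 2: 'a' x 7 (positions 4-10)
Total groups: 2

2


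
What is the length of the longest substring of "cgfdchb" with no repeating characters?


Input: "cgfdchb"
Sliding window (track last position of each char):
  Position 0 ('c'): window [0,0] length 1 -- new best
  Position 1 ('g'): window [0,1] length 2 -- new best
  Position 2 ('f'): window [0,2] length 3 -- new best
  Position 3 ('d'): window [0,3] length 4 -- new best
  Position 4 ('c'): repeat (last at 0), move window start to 1
  Position 4 ('c'): window [1,4] length 4
  Position 5 ('h'): window [1,5] length 5 -- new best
  Position 6 ('b'): window [1,6] length 6 -- new best
Longest substring with no repeats: "gfdchb" with length 6

6


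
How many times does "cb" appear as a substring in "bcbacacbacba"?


Searching for "cb" in "bcbacacbacba"
Scanning each position:
  Position 0: "bc" => no
  Position 1: "cb" => MATCH
  Position 2: "ba" => no
  Position 3: "ac" => no
  Position 4: "ca" => no
  Position 5: "ac" => no
  Position 6: "cb" => MATCH
  Position 7: "ba" => no
  Position 8: "ac" => no
  Position 9: "cb" => MATCH
  Position 10: "ba" => no
Total occurrences: 3

3


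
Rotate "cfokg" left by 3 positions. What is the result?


Input: "cfokg", rotate left by 3
First 3 characters: "cfo"
Remaining characters: "kg"
Concatenate remaining + first: "kg" + "cfo" = "kgcfo"

kgcfo


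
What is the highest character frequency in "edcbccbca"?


Input: edcbccbca
Character counts:
  'a': 1
  'b': 2
  'c': 4
  'd': 1
  'e': 1
Maximum frequency: 4

4


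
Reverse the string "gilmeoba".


Input: gilmeoba
Reading characters right to left:
  Position 7: 'a'
  Position 6: 'b'
  Position 5: 'o'
  Position 4: 'e'
  Position 3: 'm'
  Position 2: 'l'
  Position 1: 'i'
  Position 0: 'g'
Reversed: aboemlig

aboemlig


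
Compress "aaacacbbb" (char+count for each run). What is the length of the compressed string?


Input: aaacacbbb
Runs:
  'a' x 3 => "a3"
  'c' x 1 => "c1"
  'a' x 1 => "a1"
  'c' x 1 => "c1"
  'b' x 3 => "b3"
Compressed: "a3c1a1c1b3"
Compressed length: 10

10


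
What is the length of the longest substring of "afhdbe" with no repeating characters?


Input: "afhdbe"
Sliding window (track last position of each char):
  Position 0 ('a'): window [0,0] length 1 -- new best
  Position 1 ('f'): window [0,1] length 2 -- new best
  Position 2 ('h'): window [0,2] length 3 -- new best
  Position 3 ('d'): window [0,3] length 4 -- new best
  Position 4 ('b'): window [0,4] length 5 -- new best
  Position 5 ('e'): window [0,5] length 6 -- new best
Longest substring with no repeats: "afhdbe" with length 6

6


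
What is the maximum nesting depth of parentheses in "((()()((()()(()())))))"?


Input: "((()()((()()(()())))))"
Tracking depth:
  Position 0 '(': depth becomes 1
  Position 1 '(': depth becomes 2
  Position 2 '(': depth becomes 3
  Position 3 ')': depth becomes 2
  Position 4 '(': depth becomes 3
  Position 5 ')': depth becomes 2
  Position 6 '(': depth becomes 3
  Position 7 '(': depth becomes 4
  Position 8 '(': depth becomes 5
  Position 9 ')': depth becomes 4
  Position 10 '(': depth becomes 5
  Position 11 ')': depth becomes 4
  Position 12 '(': depth becomes 5
  Position 13 '(': depth becomes 6
  Position 14 ')': depth becomes 5
  Position 15 '(': depth becomes 6
  Position 16 ')': depth becomes 5
  Position 17 ')': depth becomes 4
  Position 18 ')': depth becomes 3
  Position 19 ')': depth becomes 2
  Position 20 ')': depth becomes 1
  Position 21 ')': depth becomes 0
Maximum depth reached: 6

6


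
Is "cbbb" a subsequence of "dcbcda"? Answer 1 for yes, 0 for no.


Check if "cbbb" is a subsequence of "dcbcda"
Greedy scan:
  Position 0 ('d'): no match needed
  Position 1 ('c'): matches sub[0] = 'c'
  Position 2 ('b'): matches sub[1] = 'b'
  Position 3 ('c'): no match needed
  Position 4 ('d'): no match needed
  Position 5 ('a'): no match needed
Only matched 2/4 characters => not a subsequence

0


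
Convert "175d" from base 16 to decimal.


Input: "175d" in base 16
Positional expansion:
  Digit '1' (value 1) x 16^3 = 4096
  Digit '7' (value 7) x 16^2 = 1792
  Digit '5' (value 5) x 16^1 = 80
  Digit 'd' (value 13) x 16^0 = 13
Sum = 5981

5981


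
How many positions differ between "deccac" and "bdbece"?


Comparing "deccac" and "bdbece" position by position:
  Position 0: 'd' vs 'b' => DIFFER
  Position 1: 'e' vs 'd' => DIFFER
  Position 2: 'c' vs 'b' => DIFFER
  Position 3: 'c' vs 'e' => DIFFER
  Position 4: 'a' vs 'c' => DIFFER
  Position 5: 'c' vs 'e' => DIFFER
Positions that differ: 6

6


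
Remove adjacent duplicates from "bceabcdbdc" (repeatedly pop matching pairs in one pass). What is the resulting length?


Input: bceabcdbdc
Stack-based adjacent duplicate removal:
  Read 'b': push. Stack: b
  Read 'c': push. Stack: bc
  Read 'e': push. Stack: bce
  Read 'a': push. Stack: bcea
  Read 'b': push. Stack: bceab
  Read 'c': push. Stack: bceabc
  Read 'd': push. Stack: bceabcd
  Read 'b': push. Stack: bceabcdb
  Read 'd': push. Stack: bceabcdbd
  Read 'c': push. Stack: bceabcdbdc
Final stack: "bceabcdbdc" (length 10)

10


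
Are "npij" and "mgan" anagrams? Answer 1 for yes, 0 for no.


Strings: "npij", "mgan"
Sorted first:  ijnp
Sorted second: agmn
Differ at position 0: 'i' vs 'a' => not anagrams

0


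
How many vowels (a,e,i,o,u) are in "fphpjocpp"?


Input: fphpjocpp
Checking each character:
  'f' at position 0: consonant
  'p' at position 1: consonant
  'h' at position 2: consonant
  'p' at position 3: consonant
  'j' at position 4: consonant
  'o' at position 5: vowel (running total: 1)
  'c' at position 6: consonant
  'p' at position 7: consonant
  'p' at position 8: consonant
Total vowels: 1

1


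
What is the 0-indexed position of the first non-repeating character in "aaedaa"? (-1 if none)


Input: aaedaa
Character frequencies:
  'a': 4
  'd': 1
  'e': 1
Scanning left to right for freq == 1:
  Position 0 ('a'): freq=4, skip
  Position 1 ('a'): freq=4, skip
  Position 2 ('e'): unique! => answer = 2

2


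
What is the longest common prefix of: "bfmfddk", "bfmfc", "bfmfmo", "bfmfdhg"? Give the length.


Words: bfmfddk, bfmfc, bfmfmo, bfmfdhg
  Position 0: all 'b' => match
  Position 1: all 'f' => match
  Position 2: all 'm' => match
  Position 3: all 'f' => match
  Position 4: ('d', 'c', 'm', 'd') => mismatch, stop
LCP = "bfmf" (length 4)

4


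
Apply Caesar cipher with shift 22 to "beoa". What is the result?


Caesar cipher: shift "beoa" by 22
  'b' (pos 1) + 22 = pos 23 = 'x'
  'e' (pos 4) + 22 = pos 0 = 'a'
  'o' (pos 14) + 22 = pos 10 = 'k'
  'a' (pos 0) + 22 = pos 22 = 'w'
Result: xakw

xakw


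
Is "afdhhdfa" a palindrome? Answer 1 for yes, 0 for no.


Input: afdhhdfa
Reversed: afdhhdfa
  Compare pos 0 ('a') with pos 7 ('a'): match
  Compare pos 1 ('f') with pos 6 ('f'): match
  Compare pos 2 ('d') with pos 5 ('d'): match
  Compare pos 3 ('h') with pos 4 ('h'): match
Result: palindrome

1


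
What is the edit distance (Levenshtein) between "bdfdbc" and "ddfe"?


Computing edit distance: "bdfdbc" -> "ddfe"
DP table:
           d    d    f    e
      0    1    2    3    4
  b   1    1    2    3    4
  d   2    1    1    2    3
  f   3    2    2    1    2
  d   4    3    2    2    2
  b   5    4    3    3    3
  c   6    5    4    4    4
Edit distance = dp[6][4] = 4

4


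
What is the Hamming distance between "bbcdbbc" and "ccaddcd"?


Comparing "bbcdbbc" and "ccaddcd" position by position:
  Position 0: 'b' vs 'c' => differ
  Position 1: 'b' vs 'c' => differ
  Position 2: 'c' vs 'a' => differ
  Position 3: 'd' vs 'd' => same
  Position 4: 'b' vs 'd' => differ
  Position 5: 'b' vs 'c' => differ
  Position 6: 'c' vs 'd' => differ
Total differences (Hamming distance): 6

6


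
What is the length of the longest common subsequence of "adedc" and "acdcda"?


LCS of "adedc" and "acdcda"
DP table:
           a    c    d    c    d    a
      0    0    0    0    0    0    0
  a   0    1    1    1    1    1    1
  d   0    1    1    2    2    2    2
  e   0    1    1    2    2    2    2
  d   0    1    1    2    2    3    3
  c   0    1    2    2    3    3    3
LCS length = dp[5][6] = 3

3


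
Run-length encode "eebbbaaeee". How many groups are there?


Input: eebbbaaeee
Scanning for consecutive runs:
  Group 1: 'e' x 2 (positions 0-1)
  Group 2: 'b' x 3 (positions 2-4)
  Group 3: 'a' x 2 (positions 5-6)
  Group 4: 'e' x 3 (positions 7-9)
Total groups: 4

4


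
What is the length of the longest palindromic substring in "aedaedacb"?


Input: "aedaedacb"
Checking substrings for palindromes:
  No multi-char palindromic substrings found
Longest palindromic substring: "a" with length 1

1


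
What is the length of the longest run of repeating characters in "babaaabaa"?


Input: "babaaabaa"
Scanning for longest run:
  Position 1 ('a'): new char, reset run to 1
  Position 2 ('b'): new char, reset run to 1
  Position 3 ('a'): new char, reset run to 1
  Position 4 ('a'): continues run of 'a', length=2
  Position 5 ('a'): continues run of 'a', length=3
  Position 6 ('b'): new char, reset run to 1
  Position 7 ('a'): new char, reset run to 1
  Position 8 ('a'): continues run of 'a', length=2
Longest run: 'a' with length 3

3


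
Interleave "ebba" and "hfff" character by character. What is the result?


Interleaving "ebba" and "hfff":
  Position 0: 'e' from first, 'h' from second => "eh"
  Position 1: 'b' from first, 'f' from second => "bf"
  Position 2: 'b' from first, 'f' from second => "bf"
  Position 3: 'a' from first, 'f' from second => "af"
Result: ehbfbfaf

ehbfbfaf


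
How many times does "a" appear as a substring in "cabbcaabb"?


Searching for "a" in "cabbcaabb"
Scanning each position:
  Position 0: "c" => no
  Position 1: "a" => MATCH
  Position 2: "b" => no
  Position 3: "b" => no
  Position 4: "c" => no
  Position 5: "a" => MATCH
  Position 6: "a" => MATCH
  Position 7: "b" => no
  Position 8: "b" => no
Total occurrences: 3

3


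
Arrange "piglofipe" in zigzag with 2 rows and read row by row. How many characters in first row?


Zigzag "piglofipe" into 2 rows:
Placing characters:
  'p' => row 0
  'i' => row 1
  'g' => row 0
  'l' => row 1
  'o' => row 0
  'f' => row 1
  'i' => row 0
  'p' => row 1
  'e' => row 0
Rows:
  Row 0: "pgoie"
  Row 1: "ilfp"
First row length: 5

5


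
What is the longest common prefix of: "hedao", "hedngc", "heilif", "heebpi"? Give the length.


Words: hedao, hedngc, heilif, heebpi
  Position 0: all 'h' => match
  Position 1: all 'e' => match
  Position 2: ('d', 'd', 'i', 'e') => mismatch, stop
LCP = "he" (length 2)

2


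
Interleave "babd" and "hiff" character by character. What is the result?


Interleaving "babd" and "hiff":
  Position 0: 'b' from first, 'h' from second => "bh"
  Position 1: 'a' from first, 'i' from second => "ai"
  Position 2: 'b' from first, 'f' from second => "bf"
  Position 3: 'd' from first, 'f' from second => "df"
Result: bhaibfdf

bhaibfdf


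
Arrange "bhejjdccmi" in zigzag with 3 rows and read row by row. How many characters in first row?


Zigzag "bhejjdccmi" into 3 rows:
Placing characters:
  'b' => row 0
  'h' => row 1
  'e' => row 2
  'j' => row 1
  'j' => row 0
  'd' => row 1
  'c' => row 2
  'c' => row 1
  'm' => row 0
  'i' => row 1
Rows:
  Row 0: "bjm"
  Row 1: "hjdci"
  Row 2: "ec"
First row length: 3

3


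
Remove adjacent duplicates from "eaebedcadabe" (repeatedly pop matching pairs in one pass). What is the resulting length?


Input: eaebedcadabe
Stack-based adjacent duplicate removal:
  Read 'e': push. Stack: e
  Read 'a': push. Stack: ea
  Read 'e': push. Stack: eae
  Read 'b': push. Stack: eaeb
  Read 'e': push. Stack: eaebe
  Read 'd': push. Stack: eaebed
  Read 'c': push. Stack: eaebedc
  Read 'a': push. Stack: eaebedca
  Read 'd': push. Stack: eaebedcad
  Read 'a': push. Stack: eaebedcada
  Read 'b': push. Stack: eaebedcadab
  Read 'e': push. Stack: eaebedcadabe
Final stack: "eaebedcadabe" (length 12)

12


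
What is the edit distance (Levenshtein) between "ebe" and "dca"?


Computing edit distance: "ebe" -> "dca"
DP table:
           d    c    a
      0    1    2    3
  e   1    1    2    3
  b   2    2    2    3
  e   3    3    3    3
Edit distance = dp[3][3] = 3

3


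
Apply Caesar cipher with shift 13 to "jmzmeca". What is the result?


Caesar cipher: shift "jmzmeca" by 13
  'j' (pos 9) + 13 = pos 22 = 'w'
  'm' (pos 12) + 13 = pos 25 = 'z'
  'z' (pos 25) + 13 = pos 12 = 'm'
  'm' (pos 12) + 13 = pos 25 = 'z'
  'e' (pos 4) + 13 = pos 17 = 'r'
  'c' (pos 2) + 13 = pos 15 = 'p'
  'a' (pos 0) + 13 = pos 13 = 'n'
Result: wzmzrpn

wzmzrpn


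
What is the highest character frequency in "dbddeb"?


Input: dbddeb
Character counts:
  'b': 2
  'd': 3
  'e': 1
Maximum frequency: 3

3


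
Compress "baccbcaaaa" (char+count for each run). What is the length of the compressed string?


Input: baccbcaaaa
Runs:
  'b' x 1 => "b1"
  'a' x 1 => "a1"
  'c' x 2 => "c2"
  'b' x 1 => "b1"
  'c' x 1 => "c1"
  'a' x 4 => "a4"
Compressed: "b1a1c2b1c1a4"
Compressed length: 12

12


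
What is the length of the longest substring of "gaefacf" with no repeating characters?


Input: "gaefacf"
Sliding window (track last position of each char):
  Position 0 ('g'): window [0,0] length 1 -- new best
  Position 1 ('a'): window [0,1] length 2 -- new best
  Position 2 ('e'): window [0,2] length 3 -- new best
  Position 3 ('f'): window [0,3] length 4 -- new best
  Position 4 ('a'): repeat (last at 1), move window start to 2
  Position 4 ('a'): window [2,4] length 3
  Position 5 ('c'): window [2,5] length 4
  Position 6 ('f'): repeat (last at 3), move window start to 4
  Position 6 ('f'): window [4,6] length 3
Longest substring with no repeats: "gaef" with length 4

4


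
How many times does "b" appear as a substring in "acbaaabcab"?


Searching for "b" in "acbaaabcab"
Scanning each position:
  Position 0: "a" => no
  Position 1: "c" => no
  Position 2: "b" => MATCH
  Position 3: "a" => no
  Position 4: "a" => no
  Position 5: "a" => no
  Position 6: "b" => MATCH
  Position 7: "c" => no
  Position 8: "a" => no
  Position 9: "b" => MATCH
Total occurrences: 3

3


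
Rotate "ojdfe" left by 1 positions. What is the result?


Input: "ojdfe", rotate left by 1
First 1 characters: "o"
Remaining characters: "jdfe"
Concatenate remaining + first: "jdfe" + "o" = "jdfeo"

jdfeo


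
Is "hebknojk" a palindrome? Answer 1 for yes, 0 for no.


Input: hebknojk
Reversed: kjonkbeh
  Compare pos 0 ('h') with pos 7 ('k'): MISMATCH
  Compare pos 1 ('e') with pos 6 ('j'): MISMATCH
  Compare pos 2 ('b') with pos 5 ('o'): MISMATCH
  Compare pos 3 ('k') with pos 4 ('n'): MISMATCH
Result: not a palindrome

0


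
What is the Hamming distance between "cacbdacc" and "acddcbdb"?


Comparing "cacbdacc" and "acddcbdb" position by position:
  Position 0: 'c' vs 'a' => differ
  Position 1: 'a' vs 'c' => differ
  Position 2: 'c' vs 'd' => differ
  Position 3: 'b' vs 'd' => differ
  Position 4: 'd' vs 'c' => differ
  Position 5: 'a' vs 'b' => differ
  Position 6: 'c' vs 'd' => differ
  Position 7: 'c' vs 'b' => differ
Total differences (Hamming distance): 8

8


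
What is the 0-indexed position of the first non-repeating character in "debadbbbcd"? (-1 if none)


Input: debadbbbcd
Character frequencies:
  'a': 1
  'b': 4
  'c': 1
  'd': 3
  'e': 1
Scanning left to right for freq == 1:
  Position 0 ('d'): freq=3, skip
  Position 1 ('e'): unique! => answer = 1

1


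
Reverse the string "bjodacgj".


Input: bjodacgj
Reading characters right to left:
  Position 7: 'j'
  Position 6: 'g'
  Position 5: 'c'
  Position 4: 'a'
  Position 3: 'd'
  Position 2: 'o'
  Position 1: 'j'
  Position 0: 'b'
Reversed: jgcadojb

jgcadojb


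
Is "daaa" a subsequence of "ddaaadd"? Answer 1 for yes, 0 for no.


Check if "daaa" is a subsequence of "ddaaadd"
Greedy scan:
  Position 0 ('d'): matches sub[0] = 'd'
  Position 1 ('d'): no match needed
  Position 2 ('a'): matches sub[1] = 'a'
  Position 3 ('a'): matches sub[2] = 'a'
  Position 4 ('a'): matches sub[3] = 'a'
  Position 5 ('d'): no match needed
  Position 6 ('d'): no match needed
All 4 characters matched => is a subsequence

1


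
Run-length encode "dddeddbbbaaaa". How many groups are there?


Input: dddeddbbbaaaa
Scanning for consecutive runs:
  Group 1: 'd' x 3 (positions 0-2)
  Group 2: 'e' x 1 (positions 3-3)
  Group 3: 'd' x 2 (positions 4-5)
  Group 4: 'b' x 3 (positions 6-8)
  Group 5: 'a' x 4 (positions 9-12)
Total groups: 5

5


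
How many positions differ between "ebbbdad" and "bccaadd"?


Comparing "ebbbdad" and "bccaadd" position by position:
  Position 0: 'e' vs 'b' => DIFFER
  Position 1: 'b' vs 'c' => DIFFER
  Position 2: 'b' vs 'c' => DIFFER
  Position 3: 'b' vs 'a' => DIFFER
  Position 4: 'd' vs 'a' => DIFFER
  Position 5: 'a' vs 'd' => DIFFER
  Position 6: 'd' vs 'd' => same
Positions that differ: 6

6


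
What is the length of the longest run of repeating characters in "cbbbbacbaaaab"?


Input: "cbbbbacbaaaab"
Scanning for longest run:
  Position 1 ('b'): new char, reset run to 1
  Position 2 ('b'): continues run of 'b', length=2
  Position 3 ('b'): continues run of 'b', length=3
  Position 4 ('b'): continues run of 'b', length=4
  Position 5 ('a'): new char, reset run to 1
  Position 6 ('c'): new char, reset run to 1
  Position 7 ('b'): new char, reset run to 1
  Position 8 ('a'): new char, reset run to 1
  Position 9 ('a'): continues run of 'a', length=2
  Position 10 ('a'): continues run of 'a', length=3
  Position 11 ('a'): continues run of 'a', length=4
  Position 12 ('b'): new char, reset run to 1
Longest run: 'b' with length 4

4


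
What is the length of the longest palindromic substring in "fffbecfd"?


Input: "fffbecfd"
Checking substrings for palindromes:
  [0:3] "fff" (len 3) => palindrome
  [0:2] "ff" (len 2) => palindrome
  [1:3] "ff" (len 2) => palindrome
Longest palindromic substring: "fff" with length 3

3


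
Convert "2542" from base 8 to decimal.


Input: "2542" in base 8
Positional expansion:
  Digit '2' (value 2) x 8^3 = 1024
  Digit '5' (value 5) x 8^2 = 320
  Digit '4' (value 4) x 8^1 = 32
  Digit '2' (value 2) x 8^0 = 2
Sum = 1378

1378


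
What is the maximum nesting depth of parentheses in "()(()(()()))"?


Input: "()(()(()()))"
Tracking depth:
  Position 0 '(': depth becomes 1
  Position 1 ')': depth becomes 0
  Position 2 '(': depth becomes 1
  Position 3 '(': depth becomes 2
  Position 4 ')': depth becomes 1
  Position 5 '(': depth becomes 2
  Position 6 '(': depth becomes 3
  Position 7 ')': depth becomes 2
  Position 8 '(': depth becomes 3
  Position 9 ')': depth becomes 2
  Position 10 ')': depth becomes 1
  Position 11 ')': depth becomes 0
Maximum depth reached: 3

3


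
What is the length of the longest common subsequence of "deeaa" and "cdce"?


LCS of "deeaa" and "cdce"
DP table:
           c    d    c    e
      0    0    0    0    0
  d   0    0    1    1    1
  e   0    0    1    1    2
  e   0    0    1    1    2
  a   0    0    1    1    2
  a   0    0    1    1    2
LCS length = dp[5][4] = 2

2


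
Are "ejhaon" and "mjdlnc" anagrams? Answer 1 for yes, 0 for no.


Strings: "ejhaon", "mjdlnc"
Sorted first:  aehjno
Sorted second: cdjlmn
Differ at position 0: 'a' vs 'c' => not anagrams

0


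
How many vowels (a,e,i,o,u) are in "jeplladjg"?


Input: jeplladjg
Checking each character:
  'j' at position 0: consonant
  'e' at position 1: vowel (running total: 1)
  'p' at position 2: consonant
  'l' at position 3: consonant
  'l' at position 4: consonant
  'a' at position 5: vowel (running total: 2)
  'd' at position 6: consonant
  'j' at position 7: consonant
  'g' at position 8: consonant
Total vowels: 2

2


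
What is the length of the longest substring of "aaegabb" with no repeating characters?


Input: "aaegabb"
Sliding window (track last position of each char):
  Position 0 ('a'): window [0,0] length 1 -- new best
  Position 1 ('a'): repeat (last at 0), move window start to 1
  Position 1 ('a'): window [1,1] length 1
  Position 2 ('e'): window [1,2] length 2 -- new best
  Position 3 ('g'): window [1,3] length 3 -- new best
  Position 4 ('a'): repeat (last at 1), move window start to 2
  Position 4 ('a'): window [2,4] length 3
  Position 5 ('b'): window [2,5] length 4 -- new best
  Position 6 ('b'): repeat (last at 5), move window start to 6
  Position 6 ('b'): window [6,6] length 1
Longest substring with no repeats: "egab" with length 4

4


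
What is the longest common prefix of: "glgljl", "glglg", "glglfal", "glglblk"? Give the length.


Words: glgljl, glglg, glglfal, glglblk
  Position 0: all 'g' => match
  Position 1: all 'l' => match
  Position 2: all 'g' => match
  Position 3: all 'l' => match
  Position 4: ('j', 'g', 'f', 'b') => mismatch, stop
LCP = "glgl" (length 4)

4


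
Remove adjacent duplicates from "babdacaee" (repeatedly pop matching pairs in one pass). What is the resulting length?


Input: babdacaee
Stack-based adjacent duplicate removal:
  Read 'b': push. Stack: b
  Read 'a': push. Stack: ba
  Read 'b': push. Stack: bab
  Read 'd': push. Stack: babd
  Read 'a': push. Stack: babda
  Read 'c': push. Stack: babdac
  Read 'a': push. Stack: babdaca
  Read 'e': push. Stack: babdacae
  Read 'e': matches stack top 'e' => pop. Stack: babdaca
Final stack: "babdaca" (length 7)

7


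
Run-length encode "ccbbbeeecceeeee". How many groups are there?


Input: ccbbbeeecceeeee
Scanning for consecutive runs:
  Group 1: 'c' x 2 (positions 0-1)
  Group 2: 'b' x 3 (positions 2-4)
  Group 3: 'e' x 3 (positions 5-7)
  Group 4: 'c' x 2 (positions 8-9)
  Group 5: 'e' x 5 (positions 10-14)
Total groups: 5

5


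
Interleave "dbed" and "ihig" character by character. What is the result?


Interleaving "dbed" and "ihig":
  Position 0: 'd' from first, 'i' from second => "di"
  Position 1: 'b' from first, 'h' from second => "bh"
  Position 2: 'e' from first, 'i' from second => "ei"
  Position 3: 'd' from first, 'g' from second => "dg"
Result: dibheidg

dibheidg


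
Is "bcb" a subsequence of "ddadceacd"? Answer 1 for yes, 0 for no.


Check if "bcb" is a subsequence of "ddadceacd"
Greedy scan:
  Position 0 ('d'): no match needed
  Position 1 ('d'): no match needed
  Position 2 ('a'): no match needed
  Position 3 ('d'): no match needed
  Position 4 ('c'): no match needed
  Position 5 ('e'): no match needed
  Position 6 ('a'): no match needed
  Position 7 ('c'): no match needed
  Position 8 ('d'): no match needed
Only matched 0/3 characters => not a subsequence

0


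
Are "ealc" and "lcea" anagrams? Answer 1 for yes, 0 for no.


Strings: "ealc", "lcea"
Sorted first:  acel
Sorted second: acel
Sorted forms match => anagrams

1


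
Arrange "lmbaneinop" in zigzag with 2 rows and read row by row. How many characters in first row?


Zigzag "lmbaneinop" into 2 rows:
Placing characters:
  'l' => row 0
  'm' => row 1
  'b' => row 0
  'a' => row 1
  'n' => row 0
  'e' => row 1
  'i' => row 0
  'n' => row 1
  'o' => row 0
  'p' => row 1
Rows:
  Row 0: "lbnio"
  Row 1: "maenp"
First row length: 5

5


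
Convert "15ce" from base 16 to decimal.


Input: "15ce" in base 16
Positional expansion:
  Digit '1' (value 1) x 16^3 = 4096
  Digit '5' (value 5) x 16^2 = 1280
  Digit 'c' (value 12) x 16^1 = 192
  Digit 'e' (value 14) x 16^0 = 14
Sum = 5582

5582


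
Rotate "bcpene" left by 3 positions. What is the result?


Input: "bcpene", rotate left by 3
First 3 characters: "bcp"
Remaining characters: "ene"
Concatenate remaining + first: "ene" + "bcp" = "enebcp"

enebcp


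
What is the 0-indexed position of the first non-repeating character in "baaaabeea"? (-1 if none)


Input: baaaabeea
Character frequencies:
  'a': 5
  'b': 2
  'e': 2
Scanning left to right for freq == 1:
  Position 0 ('b'): freq=2, skip
  Position 1 ('a'): freq=5, skip
  Position 2 ('a'): freq=5, skip
  Position 3 ('a'): freq=5, skip
  Position 4 ('a'): freq=5, skip
  Position 5 ('b'): freq=2, skip
  Position 6 ('e'): freq=2, skip
  Position 7 ('e'): freq=2, skip
  Position 8 ('a'): freq=5, skip
  No unique character found => answer = -1

-1


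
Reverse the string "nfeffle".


Input: nfeffle
Reading characters right to left:
  Position 6: 'e'
  Position 5: 'l'
  Position 4: 'f'
  Position 3: 'f'
  Position 2: 'e'
  Position 1: 'f'
  Position 0: 'n'
Reversed: elffefn

elffefn


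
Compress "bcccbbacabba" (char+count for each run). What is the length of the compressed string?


Input: bcccbbacabba
Runs:
  'b' x 1 => "b1"
  'c' x 3 => "c3"
  'b' x 2 => "b2"
  'a' x 1 => "a1"
  'c' x 1 => "c1"
  'a' x 1 => "a1"
  'b' x 2 => "b2"
  'a' x 1 => "a1"
Compressed: "b1c3b2a1c1a1b2a1"
Compressed length: 16

16


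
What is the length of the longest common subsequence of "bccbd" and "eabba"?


LCS of "bccbd" and "eabba"
DP table:
           e    a    b    b    a
      0    0    0    0    0    0
  b   0    0    0    1    1    1
  c   0    0    0    1    1    1
  c   0    0    0    1    1    1
  b   0    0    0    1    2    2
  d   0    0    0    1    2    2
LCS length = dp[5][5] = 2

2


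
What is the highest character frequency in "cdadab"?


Input: cdadab
Character counts:
  'a': 2
  'b': 1
  'c': 1
  'd': 2
Maximum frequency: 2

2


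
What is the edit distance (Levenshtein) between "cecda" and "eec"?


Computing edit distance: "cecda" -> "eec"
DP table:
           e    e    c
      0    1    2    3
  c   1    1    2    2
  e   2    1    1    2
  c   3    2    2    1
  d   4    3    3    2
  a   5    4    4    3
Edit distance = dp[5][3] = 3

3


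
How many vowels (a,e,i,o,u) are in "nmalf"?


Input: nmalf
Checking each character:
  'n' at position 0: consonant
  'm' at position 1: consonant
  'a' at position 2: vowel (running total: 1)
  'l' at position 3: consonant
  'f' at position 4: consonant
Total vowels: 1

1


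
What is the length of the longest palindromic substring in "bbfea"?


Input: "bbfea"
Checking substrings for palindromes:
  [0:2] "bb" (len 2) => palindrome
Longest palindromic substring: "bb" with length 2

2


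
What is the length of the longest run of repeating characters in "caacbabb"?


Input: "caacbabb"
Scanning for longest run:
  Position 1 ('a'): new char, reset run to 1
  Position 2 ('a'): continues run of 'a', length=2
  Position 3 ('c'): new char, reset run to 1
  Position 4 ('b'): new char, reset run to 1
  Position 5 ('a'): new char, reset run to 1
  Position 6 ('b'): new char, reset run to 1
  Position 7 ('b'): continues run of 'b', length=2
Longest run: 'a' with length 2

2


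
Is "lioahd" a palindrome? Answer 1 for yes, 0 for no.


Input: lioahd
Reversed: dhaoil
  Compare pos 0 ('l') with pos 5 ('d'): MISMATCH
  Compare pos 1 ('i') with pos 4 ('h'): MISMATCH
  Compare pos 2 ('o') with pos 3 ('a'): MISMATCH
Result: not a palindrome

0


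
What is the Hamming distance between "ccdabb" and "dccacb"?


Comparing "ccdabb" and "dccacb" position by position:
  Position 0: 'c' vs 'd' => differ
  Position 1: 'c' vs 'c' => same
  Position 2: 'd' vs 'c' => differ
  Position 3: 'a' vs 'a' => same
  Position 4: 'b' vs 'c' => differ
  Position 5: 'b' vs 'b' => same
Total differences (Hamming distance): 3

3


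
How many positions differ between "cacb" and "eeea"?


Comparing "cacb" and "eeea" position by position:
  Position 0: 'c' vs 'e' => DIFFER
  Position 1: 'a' vs 'e' => DIFFER
  Position 2: 'c' vs 'e' => DIFFER
  Position 3: 'b' vs 'a' => DIFFER
Positions that differ: 4

4


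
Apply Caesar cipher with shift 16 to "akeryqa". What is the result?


Caesar cipher: shift "akeryqa" by 16
  'a' (pos 0) + 16 = pos 16 = 'q'
  'k' (pos 10) + 16 = pos 0 = 'a'
  'e' (pos 4) + 16 = pos 20 = 'u'
  'r' (pos 17) + 16 = pos 7 = 'h'
  'y' (pos 24) + 16 = pos 14 = 'o'
  'q' (pos 16) + 16 = pos 6 = 'g'
  'a' (pos 0) + 16 = pos 16 = 'q'
Result: qauhogq

qauhogq


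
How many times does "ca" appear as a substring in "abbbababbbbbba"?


Searching for "ca" in "abbbababbbbbba"
Scanning each position:
  Position 0: "ab" => no
  Position 1: "bb" => no
  Position 2: "bb" => no
  Position 3: "ba" => no
  Position 4: "ab" => no
  Position 5: "ba" => no
  Position 6: "ab" => no
  Position 7: "bb" => no
  Position 8: "bb" => no
  Position 9: "bb" => no
  Position 10: "bb" => no
  Position 11: "bb" => no
  Position 12: "ba" => no
Total occurrences: 0

0


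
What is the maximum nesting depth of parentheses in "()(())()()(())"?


Input: "()(())()()(())"
Tracking depth:
  Position 0 '(': depth becomes 1
  Position 1 ')': depth becomes 0
  Position 2 '(': depth becomes 1
  Position 3 '(': depth becomes 2
  Position 4 ')': depth becomes 1
  Position 5 ')': depth becomes 0
  Position 6 '(': depth becomes 1
  Position 7 ')': depth becomes 0
  Position 8 '(': depth becomes 1
  Position 9 ')': depth becomes 0
  Position 10 '(': depth becomes 1
  Position 11 '(': depth becomes 2
  Position 12 ')': depth becomes 1
  Position 13 ')': depth becomes 0
Maximum depth reached: 2

2


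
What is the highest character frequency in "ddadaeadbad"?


Input: ddadaeadbad
Character counts:
  'a': 4
  'b': 1
  'd': 5
  'e': 1
Maximum frequency: 5

5


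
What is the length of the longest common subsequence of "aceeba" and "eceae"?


LCS of "aceeba" and "eceae"
DP table:
           e    c    e    a    e
      0    0    0    0    0    0
  a   0    0    0    0    1    1
  c   0    0    1    1    1    1
  e   0    1    1    2    2    2
  e   0    1    1    2    2    3
  b   0    1    1    2    2    3
  a   0    1    1    2    3    3
LCS length = dp[6][5] = 3

3


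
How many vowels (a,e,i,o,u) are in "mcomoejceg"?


Input: mcomoejceg
Checking each character:
  'm' at position 0: consonant
  'c' at position 1: consonant
  'o' at position 2: vowel (running total: 1)
  'm' at position 3: consonant
  'o' at position 4: vowel (running total: 2)
  'e' at position 5: vowel (running total: 3)
  'j' at position 6: consonant
  'c' at position 7: consonant
  'e' at position 8: vowel (running total: 4)
  'g' at position 9: consonant
Total vowels: 4

4


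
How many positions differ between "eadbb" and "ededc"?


Comparing "eadbb" and "ededc" position by position:
  Position 0: 'e' vs 'e' => same
  Position 1: 'a' vs 'd' => DIFFER
  Position 2: 'd' vs 'e' => DIFFER
  Position 3: 'b' vs 'd' => DIFFER
  Position 4: 'b' vs 'c' => DIFFER
Positions that differ: 4

4


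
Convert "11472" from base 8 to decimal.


Input: "11472" in base 8
Positional expansion:
  Digit '1' (value 1) x 8^4 = 4096
  Digit '1' (value 1) x 8^3 = 512
  Digit '4' (value 4) x 8^2 = 256
  Digit '7' (value 7) x 8^1 = 56
  Digit '2' (value 2) x 8^0 = 2
Sum = 4922

4922


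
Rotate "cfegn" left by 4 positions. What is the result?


Input: "cfegn", rotate left by 4
First 4 characters: "cfeg"
Remaining characters: "n"
Concatenate remaining + first: "n" + "cfeg" = "ncfeg"

ncfeg


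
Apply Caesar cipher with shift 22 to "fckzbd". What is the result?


Caesar cipher: shift "fckzbd" by 22
  'f' (pos 5) + 22 = pos 1 = 'b'
  'c' (pos 2) + 22 = pos 24 = 'y'
  'k' (pos 10) + 22 = pos 6 = 'g'
  'z' (pos 25) + 22 = pos 21 = 'v'
  'b' (pos 1) + 22 = pos 23 = 'x'
  'd' (pos 3) + 22 = pos 25 = 'z'
Result: bygvxz

bygvxz


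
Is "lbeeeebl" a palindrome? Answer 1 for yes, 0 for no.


Input: lbeeeebl
Reversed: lbeeeebl
  Compare pos 0 ('l') with pos 7 ('l'): match
  Compare pos 1 ('b') with pos 6 ('b'): match
  Compare pos 2 ('e') with pos 5 ('e'): match
  Compare pos 3 ('e') with pos 4 ('e'): match
Result: palindrome

1


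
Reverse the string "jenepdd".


Input: jenepdd
Reading characters right to left:
  Position 6: 'd'
  Position 5: 'd'
  Position 4: 'p'
  Position 3: 'e'
  Position 2: 'n'
  Position 1: 'e'
  Position 0: 'j'
Reversed: ddpenej

ddpenej


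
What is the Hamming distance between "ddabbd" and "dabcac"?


Comparing "ddabbd" and "dabcac" position by position:
  Position 0: 'd' vs 'd' => same
  Position 1: 'd' vs 'a' => differ
  Position 2: 'a' vs 'b' => differ
  Position 3: 'b' vs 'c' => differ
  Position 4: 'b' vs 'a' => differ
  Position 5: 'd' vs 'c' => differ
Total differences (Hamming distance): 5

5


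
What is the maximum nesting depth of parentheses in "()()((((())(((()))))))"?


Input: "()()((((())(((()))))))"
Tracking depth:
  Position 0 '(': depth becomes 1
  Position 1 ')': depth becomes 0
  Position 2 '(': depth becomes 1
  Position 3 ')': depth becomes 0
  Position 4 '(': depth becomes 1
  Position 5 '(': depth becomes 2
  Position 6 '(': depth becomes 3
  Position 7 '(': depth becomes 4
  Position 8 '(': depth becomes 5
  Position 9 ')': depth becomes 4
  Position 10 ')': depth becomes 3
  Position 11 '(': depth becomes 4
  Position 12 '(': depth becomes 5
  Position 13 '(': depth becomes 6
  Position 14 '(': depth becomes 7
  Position 15 ')': depth becomes 6
  Position 16 ')': depth becomes 5
  Position 17 ')': depth becomes 4
  Position 18 ')': depth becomes 3
  Position 19 ')': depth becomes 2
  Position 20 ')': depth becomes 1
  Position 21 ')': depth becomes 0
Maximum depth reached: 7

7


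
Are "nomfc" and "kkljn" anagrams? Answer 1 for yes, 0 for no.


Strings: "nomfc", "kkljn"
Sorted first:  cfmno
Sorted second: jkkln
Differ at position 0: 'c' vs 'j' => not anagrams

0


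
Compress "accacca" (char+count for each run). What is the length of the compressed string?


Input: accacca
Runs:
  'a' x 1 => "a1"
  'c' x 2 => "c2"
  'a' x 1 => "a1"
  'c' x 2 => "c2"
  'a' x 1 => "a1"
Compressed: "a1c2a1c2a1"
Compressed length: 10

10


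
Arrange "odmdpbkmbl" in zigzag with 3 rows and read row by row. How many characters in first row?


Zigzag "odmdpbkmbl" into 3 rows:
Placing characters:
  'o' => row 0
  'd' => row 1
  'm' => row 2
  'd' => row 1
  'p' => row 0
  'b' => row 1
  'k' => row 2
  'm' => row 1
  'b' => row 0
  'l' => row 1
Rows:
  Row 0: "opb"
  Row 1: "ddbml"
  Row 2: "mk"
First row length: 3

3


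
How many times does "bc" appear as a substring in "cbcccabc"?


Searching for "bc" in "cbcccabc"
Scanning each position:
  Position 0: "cb" => no
  Position 1: "bc" => MATCH
  Position 2: "cc" => no
  Position 3: "cc" => no
  Position 4: "ca" => no
  Position 5: "ab" => no
  Position 6: "bc" => MATCH
Total occurrences: 2

2


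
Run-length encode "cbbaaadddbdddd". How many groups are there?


Input: cbbaaadddbdddd
Scanning for consecutive runs:
  Group 1: 'c' x 1 (positions 0-0)
  Group 2: 'b' x 2 (positions 1-2)
  Group 3: 'a' x 3 (positions 3-5)
  Group 4: 'd' x 3 (positions 6-8)
  Group 5: 'b' x 1 (positions 9-9)
  Group 6: 'd' x 4 (positions 10-13)
Total groups: 6

6


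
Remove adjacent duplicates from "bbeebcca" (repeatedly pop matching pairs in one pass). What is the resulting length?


Input: bbeebcca
Stack-based adjacent duplicate removal:
  Read 'b': push. Stack: b
  Read 'b': matches stack top 'b' => pop. Stack: (empty)
  Read 'e': push. Stack: e
  Read 'e': matches stack top 'e' => pop. Stack: (empty)
  Read 'b': push. Stack: b
  Read 'c': push. Stack: bc
  Read 'c': matches stack top 'c' => pop. Stack: b
  Read 'a': push. Stack: ba
Final stack: "ba" (length 2)

2


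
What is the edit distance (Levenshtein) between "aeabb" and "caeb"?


Computing edit distance: "aeabb" -> "caeb"
DP table:
           c    a    e    b
      0    1    2    3    4
  a   1    1    1    2    3
  e   2    2    2    1    2
  a   3    3    2    2    2
  b   4    4    3    3    2
  b   5    5    4    4    3
Edit distance = dp[5][4] = 3

3


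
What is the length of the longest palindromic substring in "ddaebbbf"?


Input: "ddaebbbf"
Checking substrings for palindromes:
  [4:7] "bbb" (len 3) => palindrome
  [0:2] "dd" (len 2) => palindrome
  [4:6] "bb" (len 2) => palindrome
  [5:7] "bb" (len 2) => palindrome
Longest palindromic substring: "bbb" with length 3

3


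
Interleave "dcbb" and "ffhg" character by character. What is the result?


Interleaving "dcbb" and "ffhg":
  Position 0: 'd' from first, 'f' from second => "df"
  Position 1: 'c' from first, 'f' from second => "cf"
  Position 2: 'b' from first, 'h' from second => "bh"
  Position 3: 'b' from first, 'g' from second => "bg"
Result: dfcfbhbg

dfcfbhbg


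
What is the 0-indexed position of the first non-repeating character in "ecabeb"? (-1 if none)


Input: ecabeb
Character frequencies:
  'a': 1
  'b': 2
  'c': 1
  'e': 2
Scanning left to right for freq == 1:
  Position 0 ('e'): freq=2, skip
  Position 1 ('c'): unique! => answer = 1

1


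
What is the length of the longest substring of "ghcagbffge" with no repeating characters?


Input: "ghcagbffge"
Sliding window (track last position of each char):
  Position 0 ('g'): window [0,0] length 1 -- new best
  Position 1 ('h'): window [0,1] length 2 -- new best
  Position 2 ('c'): window [0,2] length 3 -- new best
  Position 3 ('a'): window [0,3] length 4 -- new best
  Position 4 ('g'): repeat (last at 0), move window start to 1
  Position 4 ('g'): window [1,4] length 4
  Position 5 ('b'): window [1,5] length 5 -- new best
  Position 6 ('f'): window [1,6] length 6 -- new best
  Position 7 ('f'): repeat (last at 6), move window start to 7
  Position 7 ('f'): window [7,7] length 1
  Position 8 ('g'): window [7,8] length 2
  Position 9 ('e'): window [7,9] length 3
Longest substring with no repeats: "hcagbf" with length 6

6
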